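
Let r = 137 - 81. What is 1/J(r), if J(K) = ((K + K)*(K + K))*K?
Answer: 1/702464 ≈ 1.4236e-6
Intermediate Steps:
r = 56
J(K) = 4*K³ (J(K) = ((2*K)*(2*K))*K = (4*K²)*K = 4*K³)
1/J(r) = 1/(4*56³) = 1/(4*175616) = 1/702464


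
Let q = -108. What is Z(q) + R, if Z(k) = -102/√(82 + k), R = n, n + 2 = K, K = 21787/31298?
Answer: -40809/31298 + 51*I*√26/13 ≈ -1.3039 + 20.004*I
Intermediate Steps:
K = 21787/31298 (K = 21787*(1/31298) = 21787/31298 ≈ 0.69611)
n = -40809/31298 (n = -2 + 21787/31298 = -40809/31298 ≈ -1.3039)
R = -40809/31298 ≈ -1.3039
Z(k) = -102/√(82 + k)
Z(q) + R = -102/√(82 - 108) - 40809/31298 = -(-51)*I*√26/13 - 40809/31298 = 51*I*√26/13 - 40809/31298 = -40809/31298 + 51*I*√26/13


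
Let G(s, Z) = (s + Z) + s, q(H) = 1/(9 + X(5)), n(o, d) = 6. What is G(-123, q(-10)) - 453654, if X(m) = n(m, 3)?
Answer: -6808499/15 ≈ -4.5390e+5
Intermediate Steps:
X(m) = 6
q(H) = 1/15 (q(H) = 1/(9 + 6) = 1/15)
G(s, Z) = Z + 2*s (G(s, Z) = (Z + s) + s = Z + 2*s)
G(-123, q(-10)) - 453654 = (1/15 + 2*(-123)) - 453654 = (1/15 - 246) - 453654 = -3689/15 - 453654 = -6808499/15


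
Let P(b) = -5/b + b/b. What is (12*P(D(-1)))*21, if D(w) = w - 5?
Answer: 462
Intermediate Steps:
D(w) = -5 + w
P(b) = 1 - 5/b (P(b) = -5/b + 1 = 1 - 5/b)
(12*P(D(-1)))*21 = (12*((-5 + (-5 - 1))/(-5 - 1)))*21 = (12*((-5 - 6)/(-6)))*21 = (12*(-⅙*(-11)))*21 = (12*(11/6))*21 = 22*21 = 462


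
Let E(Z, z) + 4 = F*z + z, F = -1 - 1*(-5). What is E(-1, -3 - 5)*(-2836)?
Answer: 124784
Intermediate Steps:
F = 4 (F = -1 + 5 = 4)
E(Z, z) = -4 + 5*z (E(Z, z) = -4 + (4*z + z) = -4 + 5*z)
E(-1, -3 - 5)*(-2836) = (-4 + 5*(-3 - 5))*(-2836) = (-4 + 5*(-8))*(-2836) = (-4 - 40)*(-2836) = -44*(-2836) = 124784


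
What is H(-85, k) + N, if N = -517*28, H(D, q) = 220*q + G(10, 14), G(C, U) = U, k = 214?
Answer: 32618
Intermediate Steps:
H(D, q) = 14 + 220*q (H(D, q) = 220*q + 14 = 14 + 220*q)
N = -14476
H(-85, k) + N = (14 + 220*214) - 14476 = (14 + 47080) - 14476 = 47094 - 14476 = 32618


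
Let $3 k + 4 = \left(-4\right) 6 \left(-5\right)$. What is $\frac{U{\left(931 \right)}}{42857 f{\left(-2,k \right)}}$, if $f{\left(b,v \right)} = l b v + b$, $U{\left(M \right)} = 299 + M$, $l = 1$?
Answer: $- \frac{1845}{5099983} \approx -0.00036177$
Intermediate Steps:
$k = \frac{116}{3}$ ($k = - \frac{4}{3} + \frac{\left(-4\right) 6 \left(-5\right)}{3} = - \frac{4}{3} + \frac{\left(-24\right) \left(-5\right)}{3} = - \frac{4}{3} + \frac{1}{3} \cdot 120 = - \frac{4}{3} + 40 = \frac{116}{3} \approx 38.667$)
$f{\left(b,v \right)} = b + b v$ ($f{\left(b,v \right)} = 1 b v + b = b v + b = b + b v$)
$\frac{U{\left(931 \right)}}{42857 f{\left(-2,k \right)}} = \frac{299 + 931}{42857 \left(- 2 \left(1 + \frac{116}{3}\right)\right)} = \frac{1230}{42857 \left(\left(-2\right) \frac{119}{3}\right)} = \frac{1230}{42857 \left(- \frac{238}{3}\right)} = \frac{1230}{- \frac{10199966}{3}} = 1230 \left(- \frac{3}{10199966}\right) = - \frac{1845}{5099983}$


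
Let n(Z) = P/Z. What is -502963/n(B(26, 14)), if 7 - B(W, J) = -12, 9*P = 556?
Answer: -86006673/556 ≈ -1.5469e+5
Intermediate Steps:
P = 556/9 (P = (1/9)*556 = 556/9 ≈ 61.778)
B(W, J) = 19 (B(W, J) = 7 - 1*(-12) = 7 + 12 = 19)
n(Z) = 556/(9*Z)
-502963/n(B(26, 14)) = -502963/((556/9)/19) = -502963/((556/9)*(1/19)) = -502963/556/171 = -502963*171/556 = -86006673/556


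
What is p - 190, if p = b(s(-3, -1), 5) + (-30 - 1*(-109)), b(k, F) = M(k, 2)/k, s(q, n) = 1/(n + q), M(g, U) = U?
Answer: -119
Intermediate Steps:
b(k, F) = 2/k
p = 71 (p = 2/(1/(-1 - 3)) + (-30 - 1*(-109)) = 2/(1/(-4)) + (-30 + 109) = 2/(-1/4) + 79 = 2*(-4) + 79 = -8 + 79 = 71)
p - 190 = 71 - 190 = -119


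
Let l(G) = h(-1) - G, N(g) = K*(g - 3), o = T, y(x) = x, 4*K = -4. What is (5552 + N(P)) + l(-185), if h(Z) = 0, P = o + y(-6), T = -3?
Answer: 5749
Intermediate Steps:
K = -1 (K = (1/4)*(-4) = -1)
o = -3
P = -9 (P = -3 - 6 = -9)
N(g) = 3 - g (N(g) = -(g - 3) = -(-3 + g) = 3 - g)
l(G) = -G (l(G) = 0 - G = -G)
(5552 + N(P)) + l(-185) = (5552 + (3 - 1*(-9))) - 1*(-185) = (5552 + (3 + 9)) + 185 = (5552 + 12) + 185 = 5564 + 185 = 5749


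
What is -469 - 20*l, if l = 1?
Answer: -489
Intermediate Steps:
-469 - 20*l = -469 - 20*1 = -469 - 20 = -489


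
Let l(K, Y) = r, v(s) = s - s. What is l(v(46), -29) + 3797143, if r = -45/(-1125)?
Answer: 94928576/25 ≈ 3.7971e+6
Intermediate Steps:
v(s) = 0
r = 1/25 (r = -45*(-1/1125) = 1/25 ≈ 0.040000)
l(K, Y) = 1/25
l(v(46), -29) + 3797143 = 1/25 + 3797143 = 94928576/25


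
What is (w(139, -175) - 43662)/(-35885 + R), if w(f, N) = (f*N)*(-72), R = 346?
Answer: -1707738/35539 ≈ -48.052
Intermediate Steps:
w(f, N) = -72*N*f (w(f, N) = (N*f)*(-72) = -72*N*f)
(w(139, -175) - 43662)/(-35885 + R) = (-72*(-175)*139 - 43662)/(-35885 + 346) = (1751400 - 43662)/(-35539) = 1707738*(-1/35539) = -1707738/35539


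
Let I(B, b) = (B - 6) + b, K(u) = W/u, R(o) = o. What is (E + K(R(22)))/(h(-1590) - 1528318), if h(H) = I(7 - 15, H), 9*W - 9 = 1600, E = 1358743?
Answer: -269032723/302924556 ≈ -0.88812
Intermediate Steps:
W = 1609/9 (W = 1 + (⅑)*1600 = 1 + 1600/9 = 1609/9 ≈ 178.78)
K(u) = 1609/(9*u)
I(B, b) = -6 + B + b (I(B, b) = (-6 + B) + b = -6 + B + b)
h(H) = -14 + H (h(H) = -6 + (7 - 15) + H = -6 - 8 + H = -14 + H)
(E + K(R(22)))/(h(-1590) - 1528318) = (1358743 + (1609/9)/22)/((-14 - 1590) - 1528318) = (1358743 + (1609/9)*(1/22))/(-1604 - 1528318) = (1358743 + 1609/198)/(-1529922) = (269032723/198)*(-1/1529922) = -269032723/302924556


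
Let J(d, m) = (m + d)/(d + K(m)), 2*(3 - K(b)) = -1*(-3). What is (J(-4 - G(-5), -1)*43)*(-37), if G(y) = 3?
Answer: -25456/11 ≈ -2314.2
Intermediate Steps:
K(b) = 3/2 (K(b) = 3 - (-1)*(-3)/2 = 3 - 1/2*3 = 3 - 3/2 = 3/2)
J(d, m) = (d + m)/(3/2 + d) (J(d, m) = (m + d)/(d + 3/2) = (d + m)/(3/2 + d))
(J(-4 - G(-5), -1)*43)*(-37) = ((2*((-4 - 1*3) - 1)/(3 + 2*(-4 - 1*3)))*43)*(-37) = ((2*((-4 - 3) - 1)/(3 + 2*(-4 - 3)))*43)*(-37) = ((2*(-7 - 1)/(3 + 2*(-7)))*43)*(-37) = ((2*(-8)/(3 - 14))*43)*(-37) = ((2*(-8)/(-11))*43)*(-37) = ((2*(-1/11)*(-8))*43)*(-37) = ((16/11)*43)*(-37) = (688/11)*(-37) = -25456/11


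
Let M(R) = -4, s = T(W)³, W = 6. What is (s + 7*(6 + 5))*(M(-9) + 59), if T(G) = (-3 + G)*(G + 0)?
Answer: 324995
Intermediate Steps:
T(G) = G*(-3 + G) (T(G) = (-3 + G)*G = G*(-3 + G))
s = 5832 (s = (6*(-3 + 6))³ = (6*3)³ = 18³ = 5832)
(s + 7*(6 + 5))*(M(-9) + 59) = (5832 + 7*(6 + 5))*(-4 + 59) = (5832 + 7*11)*55 = (5832 + 77)*55 = 5909*55 = 324995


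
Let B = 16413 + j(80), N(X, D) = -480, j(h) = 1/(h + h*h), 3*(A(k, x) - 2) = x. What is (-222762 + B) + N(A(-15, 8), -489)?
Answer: -1340251919/6480 ≈ -2.0683e+5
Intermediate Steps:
A(k, x) = 2 + x/3
j(h) = 1/(h + h²)
B = 106356241/6480 (B = 16413 + 1/(80*(1 + 80)) = 16413 + (1/80)/81 = 16413 + (1/80)*(1/81) = 16413 + 1/6480 = 106356241/6480 ≈ 16413.)
(-222762 + B) + N(A(-15, 8), -489) = (-222762 + 106356241/6480) - 480 = -1337141519/6480 - 480 = -1340251919/6480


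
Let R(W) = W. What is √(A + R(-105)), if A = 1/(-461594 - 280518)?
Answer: I*√3614167118702/185528 ≈ 10.247*I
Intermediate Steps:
A = -1/742112 (A = 1/(-742112) = -1/742112 ≈ -1.3475e-6)
√(A + R(-105)) = √(-1/742112 - 105) = √(-77921761/742112) = I*√3614167118702/185528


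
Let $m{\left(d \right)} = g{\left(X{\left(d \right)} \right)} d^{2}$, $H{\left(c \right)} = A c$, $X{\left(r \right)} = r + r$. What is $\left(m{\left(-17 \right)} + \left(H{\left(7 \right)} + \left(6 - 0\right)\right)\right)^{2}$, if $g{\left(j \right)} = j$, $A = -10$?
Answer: $97812100$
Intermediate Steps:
$X{\left(r \right)} = 2 r$
$H{\left(c \right)} = - 10 c$
$m{\left(d \right)} = 2 d^{3}$ ($m{\left(d \right)} = 2 d d^{2} = 2 d^{3}$)
$\left(m{\left(-17 \right)} + \left(H{\left(7 \right)} + \left(6 - 0\right)\right)\right)^{2} = \left(2 \left(-17\right)^{3} + \left(\left(-10\right) 7 + \left(6 - 0\right)\right)\right)^{2} = \left(2 \left(-4913\right) + \left(-70 + \left(6 + 0\right)\right)\right)^{2} = \left(-9826 + \left(-70 + 6\right)\right)^{2} = \left(-9826 - 64\right)^{2} = \left(-9890\right)^{2} = 97812100$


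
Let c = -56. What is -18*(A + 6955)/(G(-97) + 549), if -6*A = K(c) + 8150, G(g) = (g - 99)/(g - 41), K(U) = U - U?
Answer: -6951060/37979 ≈ -183.02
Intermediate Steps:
K(U) = 0
G(g) = (-99 + g)/(-41 + g)
A = -4075/3 (A = -(0 + 8150)/6 = -1/6*8150 = -4075/3 ≈ -1358.3)
-18*(A + 6955)/(G(-97) + 549) = -18*(-4075/3 + 6955)/((-99 - 97)/(-41 - 97) + 549) = -100740/(-196/(-138) + 549) = -100740/(-1/138*(-196) + 549) = -100740/(98/69 + 549) = -100740/37979/69 = -100740*69/37979 = -18*386170/37979 = -6951060/37979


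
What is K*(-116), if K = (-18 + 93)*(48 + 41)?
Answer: -774300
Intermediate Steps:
K = 6675 (K = 75*89 = 6675)
K*(-116) = 6675*(-116) = -774300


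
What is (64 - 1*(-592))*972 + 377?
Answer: 638009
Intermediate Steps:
(64 - 1*(-592))*972 + 377 = (64 + 592)*972 + 377 = 656*972 + 377 = 637632 + 377 = 638009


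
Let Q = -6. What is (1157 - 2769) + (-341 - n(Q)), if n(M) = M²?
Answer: -1989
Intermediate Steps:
(1157 - 2769) + (-341 - n(Q)) = (1157 - 2769) + (-341 - 1*(-6)²) = -1612 + (-341 - 1*36) = -1612 + (-341 - 36) = -1612 - 377 = -1989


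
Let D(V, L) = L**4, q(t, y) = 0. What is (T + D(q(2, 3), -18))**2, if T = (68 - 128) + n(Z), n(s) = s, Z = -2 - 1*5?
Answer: 11005898281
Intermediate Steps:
Z = -7 (Z = -2 - 5 = -7)
T = -67 (T = (68 - 128) - 7 = -60 - 7 = -67)
(T + D(q(2, 3), -18))**2 = (-67 + (-18)**4)**2 = (-67 + 104976)**2 = 104909**2 = 11005898281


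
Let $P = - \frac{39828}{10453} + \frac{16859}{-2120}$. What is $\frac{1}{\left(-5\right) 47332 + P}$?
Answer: $- \frac{22160360}{5244731460087} \approx -4.2253 \cdot 10^{-6}$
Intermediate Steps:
$P = - \frac{260662487}{22160360}$ ($P = \left(-39828\right) \frac{1}{10453} + 16859 \left(- \frac{1}{2120}\right) = - \frac{39828}{10453} - \frac{16859}{2120} = - \frac{260662487}{22160360} \approx -11.763$)
$\frac{1}{\left(-5\right) 47332 + P} = \frac{1}{\left(-5\right) 47332 - \frac{260662487}{22160360}} = \frac{1}{-236660 - \frac{260662487}{22160360}} = \frac{1}{- \frac{5244731460087}{22160360}} = - \frac{22160360}{5244731460087}$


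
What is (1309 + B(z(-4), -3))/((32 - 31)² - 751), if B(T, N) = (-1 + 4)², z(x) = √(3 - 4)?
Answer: -659/375 ≈ -1.7573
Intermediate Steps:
z(x) = I (z(x) = √(-1) = I)
B(T, N) = 9 (B(T, N) = 3² = 9)
(1309 + B(z(-4), -3))/((32 - 31)² - 751) = (1309 + 9)/((32 - 31)² - 751) = 1318/(1² - 751) = 1318/(1 - 751) = 1318/(-750) = 1318*(-1/750) = -659/375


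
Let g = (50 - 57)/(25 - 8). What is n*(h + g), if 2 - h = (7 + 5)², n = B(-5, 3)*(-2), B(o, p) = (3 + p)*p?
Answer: 87156/17 ≈ 5126.8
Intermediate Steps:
g = -7/17 ≈ -0.41176
B(o, p) = p*(3 + p)
n = -36 (n = (3*(3 + 3))*(-2) = (3*6)*(-2) = 18*(-2) = -36)
h = -142 (h = 2 - (7 + 5)² = 2 - 1*12² = 2 - 1*144 = 2 - 144 = -142)
n*(h + g) = -36*(-142 - 7/17) = -36*(-2421/17) = 87156/17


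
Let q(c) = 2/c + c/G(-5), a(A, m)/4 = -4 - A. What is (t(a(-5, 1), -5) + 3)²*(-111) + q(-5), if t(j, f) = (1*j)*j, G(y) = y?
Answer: -200352/5 ≈ -40070.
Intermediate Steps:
a(A, m) = -16 - 4*A (a(A, m) = 4*(-4 - A) = -16 - 4*A)
t(j, f) = j² (t(j, f) = j*j = j²)
q(c) = 2/c - c/5 (q(c) = 2/c + c/(-5) = 2/c + c*(-⅕) = 2/c - c/5)
(t(a(-5, 1), -5) + 3)²*(-111) + q(-5) = ((-16 - 4*(-5))² + 3)²*(-111) + (2/(-5) - ⅕*(-5)) = ((-16 + 20)² + 3)²*(-111) + (2*(-⅕) + 1) = (4² + 3)²*(-111) + (-⅖ + 1) = (16 + 3)²*(-111) + ⅗ = 19²*(-111) + ⅗ = 361*(-111) + ⅗ = -40071 + ⅗ = -200352/5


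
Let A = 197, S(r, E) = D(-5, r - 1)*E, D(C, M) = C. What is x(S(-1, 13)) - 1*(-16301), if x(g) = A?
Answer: 16498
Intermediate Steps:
S(r, E) = -5*E
x(g) = 197
x(S(-1, 13)) - 1*(-16301) = 197 - 1*(-16301) = 197 + 16301 = 16498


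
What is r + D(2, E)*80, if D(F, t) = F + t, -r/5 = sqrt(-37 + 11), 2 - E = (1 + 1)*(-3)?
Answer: 800 - 5*I*sqrt(26) ≈ 800.0 - 25.495*I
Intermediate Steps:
E = 8 (E = 2 - (1 + 1)*(-3) = 2 - 2*(-3) = 2 - 1*(-6) = 2 + 6 = 8)
r = -5*I*sqrt(26) (r = -5*sqrt(-37 + 11) = -5*I*sqrt(26) ≈ -25.495*I)
r + D(2, E)*80 = -5*I*sqrt(26) + (2 + 8)*80 = -5*I*sqrt(26) + 10*80 = -5*I*sqrt(26) + 800 = 800 - 5*I*sqrt(26)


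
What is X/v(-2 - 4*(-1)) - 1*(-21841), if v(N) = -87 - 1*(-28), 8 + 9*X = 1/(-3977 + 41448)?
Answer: 434572882708/19897101 ≈ 21841.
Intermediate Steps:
X = -299767/337239 (X = -8/9 + 1/(9*(-3977 + 41448)) = -8/9 + (1/9)/37471 = -8/9 + (1/9)*(1/37471) = -8/9 + 1/337239 = -299767/337239 ≈ -0.88889)
v(N) = -59 (v(N) = -87 + 28 = -59)
X/v(-2 - 4*(-1)) - 1*(-21841) = -299767/337239/(-59) - 1*(-21841) = -299767/337239*(-1/59) + 21841 = 299767/19897101 + 21841 = 434572882708/19897101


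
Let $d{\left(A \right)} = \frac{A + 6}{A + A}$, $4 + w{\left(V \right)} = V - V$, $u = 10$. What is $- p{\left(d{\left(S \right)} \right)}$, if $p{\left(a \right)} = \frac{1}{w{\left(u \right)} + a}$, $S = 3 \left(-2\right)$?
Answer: $\frac{1}{4} \approx 0.25$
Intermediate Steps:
$S = -6$
$w{\left(V \right)} = -4$ ($w{\left(V \right)} = -4 + \left(V - V\right) = -4 + 0 = -4$)
$d{\left(A \right)} = \frac{6 + A}{2 A}$
$p{\left(a \right)} = \frac{1}{-4 + a}$
$- p{\left(d{\left(S \right)} \right)} = - \frac{1}{-4 + \frac{6 - 6}{2 \left(-6\right)}} = - \frac{1}{-4 + \frac{1}{2} \left(- \frac{1}{6}\right) 0} = - \frac{1}{-4 + 0} = - \frac{1}{-4} = \left(-1\right) \left(- \frac{1}{4}\right) = \frac{1}{4}$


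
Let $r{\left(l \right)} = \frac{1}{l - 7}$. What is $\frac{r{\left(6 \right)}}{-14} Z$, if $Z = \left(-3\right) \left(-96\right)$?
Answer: $\frac{144}{7} \approx 20.571$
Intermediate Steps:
$r{\left(l \right)} = \frac{1}{-7 + l}$
$Z = 288$
$\frac{r{\left(6 \right)}}{-14} Z = \frac{1}{\left(-7 + 6\right) \left(-14\right)} 288 = \frac{1}{-1} \left(- \frac{1}{14}\right) 288 = \left(-1\right) \left(- \frac{1}{14}\right) 288 = \frac{1}{14} \cdot 288 = \frac{144}{7}$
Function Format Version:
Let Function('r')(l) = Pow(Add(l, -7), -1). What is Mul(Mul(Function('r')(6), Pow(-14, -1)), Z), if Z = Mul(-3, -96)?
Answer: Rational(144, 7) ≈ 20.571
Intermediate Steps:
Function('r')(l) = Pow(Add(-7, l), -1)
Z = 288
Mul(Mul(Function('r')(6), Pow(-14, -1)), Z) = Mul(Mul(Pow(Add(-7, 6), -1), Pow(-14, -1)), 288) = Mul(Mul(Pow(-1, -1), Rational(-1, 14)), 288) = Mul(Mul(-1, Rational(-1, 14)), 288) = Mul(Rational(1, 14), 288) = Rational(144, 7)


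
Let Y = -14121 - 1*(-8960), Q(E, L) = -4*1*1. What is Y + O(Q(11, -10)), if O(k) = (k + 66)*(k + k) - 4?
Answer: -5661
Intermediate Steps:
Q(E, L) = -4 (Q(E, L) = -4*1 = -4)
O(k) = -4 + 2*k*(66 + k) (O(k) = (66 + k)*(2*k) - 4 = 2*k*(66 + k) - 4 = -4 + 2*k*(66 + k))
Y = -5161 (Y = -14121 + 8960 = -5161)
Y + O(Q(11, -10)) = -5161 + (-4 + 2*(-4)**2 + 132*(-4)) = -5161 + (-4 + 2*16 - 528) = -5161 + (-4 + 32 - 528) = -5161 - 500 = -5661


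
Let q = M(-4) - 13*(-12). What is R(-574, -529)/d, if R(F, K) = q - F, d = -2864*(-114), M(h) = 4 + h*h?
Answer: 125/54416 ≈ 0.0022971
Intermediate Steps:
M(h) = 4 + h²
q = 176 (q = (4 + (-4)²) - 13*(-12) = (4 + 16) + 156 = 20 + 156 = 176)
d = 326496
R(F, K) = 176 - F
R(-574, -529)/d = (176 - 1*(-574))/326496 = (176 + 574)*(1/326496) = 750*(1/326496) = 125/54416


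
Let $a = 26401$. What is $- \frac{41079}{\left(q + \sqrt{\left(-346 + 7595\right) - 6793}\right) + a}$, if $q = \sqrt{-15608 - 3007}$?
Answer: $- \frac{41079}{26401 + 2 \sqrt{114} + i \sqrt{18615}} \approx -1.5547 + 0.0080278 i$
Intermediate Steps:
$q = i \sqrt{18615}$ ($q = \sqrt{-18615} = i \sqrt{18615} \approx 136.44 i$)
$- \frac{41079}{\left(q + \sqrt{\left(-346 + 7595\right) - 6793}\right) + a} = - \frac{41079}{\left(i \sqrt{18615} + \sqrt{\left(-346 + 7595\right) - 6793}\right) + 26401} = - \frac{41079}{\left(i \sqrt{18615} + \sqrt{7249 - 6793}\right) + 26401} = - \frac{41079}{\left(i \sqrt{18615} + \sqrt{456}\right) + 26401} = - \frac{41079}{\left(i \sqrt{18615} + 2 \sqrt{114}\right) + 26401} = - \frac{41079}{\left(2 \sqrt{114} + i \sqrt{18615}\right) + 26401} = - \frac{41079}{26401 + 2 \sqrt{114} + i \sqrt{18615}}$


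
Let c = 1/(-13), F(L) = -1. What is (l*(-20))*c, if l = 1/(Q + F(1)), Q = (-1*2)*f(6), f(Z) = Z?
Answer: -20/169 ≈ -0.11834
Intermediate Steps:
Q = -12 (Q = -1*2*6 = -2*6 = -12)
c = -1/13 ≈ -0.076923
l = -1/13 (l = 1/(-12 - 1) = 1/(-13) = -1/13 ≈ -0.076923)
(l*(-20))*c = -1/13*(-20)*(-1/13) = (20/13)*(-1/13) = -20/169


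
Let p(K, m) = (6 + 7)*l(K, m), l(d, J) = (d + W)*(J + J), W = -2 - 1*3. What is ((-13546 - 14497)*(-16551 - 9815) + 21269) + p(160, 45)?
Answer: 739584357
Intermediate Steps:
W = -5 (W = -2 - 3 = -5)
l(d, J) = 2*J*(-5 + d) (l(d, J) = (d - 5)*(J + J) = (-5 + d)*(2*J) = 2*J*(-5 + d))
p(K, m) = 26*m*(-5 + K) (p(K, m) = (6 + 7)*(2*m*(-5 + K)) = 13*(2*m*(-5 + K)) = 26*m*(-5 + K))
((-13546 - 14497)*(-16551 - 9815) + 21269) + p(160, 45) = ((-13546 - 14497)*(-16551 - 9815) + 21269) + 26*45*(-5 + 160) = (-28043*(-26366) + 21269) + 26*45*155 = (739381738 + 21269) + 181350 = 739403007 + 181350 = 739584357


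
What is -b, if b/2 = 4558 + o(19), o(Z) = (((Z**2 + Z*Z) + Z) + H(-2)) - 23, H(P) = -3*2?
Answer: -10540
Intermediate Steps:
H(P) = -6
o(Z) = -29 + Z + 2*Z**2 (o(Z) = (((Z**2 + Z*Z) + Z) - 6) - 23 = (((Z**2 + Z**2) + Z) - 6) - 23 = ((2*Z**2 + Z) - 6) - 23 = ((Z + 2*Z**2) - 6) - 23 = (-6 + Z + 2*Z**2) - 23 = -29 + Z + 2*Z**2)
b = 10540 (b = 2*(4558 + (-29 + 19 + 2*19**2)) = 2*(4558 + (-29 + 19 + 2*361)) = 2*(4558 + (-29 + 19 + 722)) = 2*(4558 + 712) = 2*5270 = 10540)
-b = -1*10540 = -10540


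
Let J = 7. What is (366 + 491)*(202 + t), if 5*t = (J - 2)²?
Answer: 177399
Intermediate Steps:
t = 5 (t = (7 - 2)²/5 = (⅕)*5² = (⅕)*25 = 5)
(366 + 491)*(202 + t) = (366 + 491)*(202 + 5) = 857*207 = 177399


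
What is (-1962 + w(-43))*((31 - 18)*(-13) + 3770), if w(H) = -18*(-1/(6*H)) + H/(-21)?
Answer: -6373409900/903 ≈ -7.0580e+6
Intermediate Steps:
w(H) = 3/H - H/21 (w(H) = -18*(-1/(6*H)) + H*(-1/21) = -(-3)/H - H/21 = 3/H - H/21)
(-1962 + w(-43))*((31 - 18)*(-13) + 3770) = (-1962 + (3/(-43) - 1/21*(-43)))*((31 - 18)*(-13) + 3770) = (-1962 + (3*(-1/43) + 43/21))*(13*(-13) + 3770) = (-1962 + (-3/43 + 43/21))*(-169 + 3770) = (-1962 + 1786/903)*3601 = -1769900/903*3601 = -6373409900/903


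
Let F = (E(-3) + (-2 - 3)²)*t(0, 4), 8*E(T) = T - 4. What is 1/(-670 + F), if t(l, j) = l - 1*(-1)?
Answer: -8/5167 ≈ -0.0015483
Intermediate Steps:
t(l, j) = 1 + l (t(l, j) = l + 1 = 1 + l)
E(T) = -½ + T/8 (E(T) = (T - 4)/8 = (-4 + T)/8 = -½ + T/8)
F = 193/8 (F = ((-½ + (⅛)*(-3)) + (-2 - 3)²)*(1 + 0) = ((-½ - 3/8) + (-5)²)*1 = (-7/8 + 25)*1 = (193/8)*1 = 193/8 ≈ 24.125)
1/(-670 + F) = 1/(-670 + 193/8) = 1/(-5167/8) = -8/5167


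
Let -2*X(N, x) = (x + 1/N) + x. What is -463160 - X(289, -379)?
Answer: -267925541/578 ≈ -4.6354e+5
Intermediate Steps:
X(N, x) = -x - 1/(2*N) (X(N, x) = -((x + 1/N) + x)/2 = -(1/N + 2*x)/2 = -x - 1/(2*N))
-463160 - X(289, -379) = -463160 - (-1*(-379) - ½/289) = -463160 - (379 - ½*1/289) = -463160 - (379 - 1/578) = -463160 - 1*219061/578 = -463160 - 219061/578 = -267925541/578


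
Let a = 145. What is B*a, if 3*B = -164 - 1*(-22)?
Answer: -20590/3 ≈ -6863.3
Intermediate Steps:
B = -142/3 (B = (-164 - 1*(-22))/3 = (-164 + 22)/3 = (1/3)*(-142) = -142/3 ≈ -47.333)
B*a = -142/3*145 = -20590/3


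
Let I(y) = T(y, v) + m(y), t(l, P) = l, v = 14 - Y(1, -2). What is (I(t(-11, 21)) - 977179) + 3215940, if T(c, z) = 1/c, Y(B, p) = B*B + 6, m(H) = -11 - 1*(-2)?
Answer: 24626271/11 ≈ 2.2388e+6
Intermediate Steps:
m(H) = -9 (m(H) = -11 + 2 = -9)
Y(B, p) = 6 + B**2 (Y(B, p) = B**2 + 6 = 6 + B**2)
v = 7 (v = 14 - (6 + 1**2) = 14 - (6 + 1) = 14 - 1*7 = 14 - 7 = 7)
I(y) = -9 + 1/y (I(y) = 1/y - 9 = -9 + 1/y)
(I(t(-11, 21)) - 977179) + 3215940 = ((-9 + 1/(-11)) - 977179) + 3215940 = ((-9 - 1/11) - 977179) + 3215940 = (-100/11 - 977179) + 3215940 = -10749069/11 + 3215940 = 24626271/11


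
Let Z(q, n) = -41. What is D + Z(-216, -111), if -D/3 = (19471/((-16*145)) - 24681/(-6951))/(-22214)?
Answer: -4895889073561/119410024160 ≈ -41.001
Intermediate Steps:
D = -78083001/119410024160 (D = -3*(19471/((-16*145)) - 24681/(-6951))/(-22214) = -3*(19471/(-2320) - 24681*(-1/6951))*(-1)/22214 = -3*(19471*(-1/2320) + 8227/2317)*(-1)/22214 = -3*(-19471/2320 + 8227/2317)*(-1)/22214 = -(-78083001)*(-1)/(5375440*22214) = -3*26027667/119410024160 = -78083001/119410024160 ≈ -0.00065391)
D + Z(-216, -111) = -78083001/119410024160 - 41 = -4895889073561/119410024160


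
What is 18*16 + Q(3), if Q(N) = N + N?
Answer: 294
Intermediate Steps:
Q(N) = 2*N
18*16 + Q(3) = 18*16 + 2*3 = 288 + 6 = 294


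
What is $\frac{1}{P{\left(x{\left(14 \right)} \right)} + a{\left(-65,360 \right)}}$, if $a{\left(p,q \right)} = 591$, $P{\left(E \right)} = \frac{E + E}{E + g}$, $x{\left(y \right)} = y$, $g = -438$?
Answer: $\frac{106}{62639} \approx 0.0016922$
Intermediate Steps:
$P{\left(E \right)} = \frac{2 E}{-438 + E}$ ($P{\left(E \right)} = \frac{E + E}{E - 438} = \frac{2 E}{-438 + E}$)
$\frac{1}{P{\left(x{\left(14 \right)} \right)} + a{\left(-65,360 \right)}} = \frac{1}{2 \cdot 14 \frac{1}{-438 + 14} + 591} = \frac{1}{2 \cdot 14 \frac{1}{-424} + 591} = \frac{1}{2 \cdot 14 \left(- \frac{1}{424}\right) + 591} = \frac{1}{- \frac{7}{106} + 591} = \frac{1}{\frac{62639}{106}} = \frac{106}{62639}$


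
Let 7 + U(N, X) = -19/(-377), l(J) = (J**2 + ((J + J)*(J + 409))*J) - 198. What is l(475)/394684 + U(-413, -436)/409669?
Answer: 61643782778723871/60957054447692 ≈ 1011.3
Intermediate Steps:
l(J) = -198 + J**2 + 2*J**2*(409 + J) (l(J) = (J**2 + ((2*J)*(409 + J))*J) - 198 = (J**2 + (2*J*(409 + J))*J) - 198 = (J**2 + 2*J**2*(409 + J)) - 198 = -198 + J**2 + 2*J**2*(409 + J))
U(N, X) = -2620/377 (U(N, X) = -7 - 19/(-377) = -7 - 19*(-1/377) = -7 + 19/377 = -2620/377)
l(475)/394684 + U(-413, -436)/409669 = (-198 + 2*475**3 + 819*475**2)/394684 - 2620/377/409669 = (-198 + 2*107171875 + 819*225625)*(1/394684) - 2620/377*1/409669 = (-198 + 214343750 + 184786875)*(1/394684) - 2620/154445213 = 399130427*(1/394684) - 2620/154445213 = 399130427/394684 - 2620/154445213 = 61643782778723871/60957054447692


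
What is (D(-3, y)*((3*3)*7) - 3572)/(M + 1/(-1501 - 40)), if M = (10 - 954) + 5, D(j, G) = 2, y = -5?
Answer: 2655143/723500 ≈ 3.6699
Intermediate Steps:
M = -939 (M = -944 + 5 = -939)
(D(-3, y)*((3*3)*7) - 3572)/(M + 1/(-1501 - 40)) = (2*((3*3)*7) - 3572)/(-939 + 1/(-1501 - 40)) = (2*(9*7) - 3572)/(-939 + 1/(-1541)) = (2*63 - 3572)/(-939 - 1/1541) = (126 - 3572)/(-1447000/1541) = -3446*(-1541/1447000) = 2655143/723500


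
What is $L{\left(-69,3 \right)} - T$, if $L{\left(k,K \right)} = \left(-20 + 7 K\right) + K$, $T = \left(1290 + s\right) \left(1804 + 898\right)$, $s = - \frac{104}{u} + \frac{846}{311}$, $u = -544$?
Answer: $- \frac{36939663045}{10574} \approx -3.4934 \cdot 10^{6}$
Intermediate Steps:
$s = \frac{61571}{21148}$ ($s = - \frac{104}{-544} + \frac{846}{311} = \left(-104\right) \left(- \frac{1}{544}\right) + 846 \cdot \frac{1}{311} = \frac{13}{68} + \frac{846}{311} = \frac{61571}{21148} \approx 2.9114$)
$T = \frac{36939705341}{10574}$ ($T = \left(1290 + \frac{61571}{21148}\right) \left(1804 + 898\right) = \frac{27342491}{21148} \cdot 2702 = \frac{36939705341}{10574} \approx 3.4934 \cdot 10^{6}$)
$L{\left(k,K \right)} = -20 + 8 K$
$L{\left(-69,3 \right)} - T = \left(-20 + 8 \cdot 3\right) - \frac{36939705341}{10574} = \left(-20 + 24\right) - \frac{36939705341}{10574} = 4 - \frac{36939705341}{10574} = - \frac{36939663045}{10574}$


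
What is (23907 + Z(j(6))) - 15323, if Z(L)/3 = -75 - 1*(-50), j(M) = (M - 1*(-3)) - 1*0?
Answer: 8509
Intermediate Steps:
j(M) = 3 + M (j(M) = (M + 3) + 0 = (3 + M) + 0 = 3 + M)
Z(L) = -75 (Z(L) = 3*(-75 - 1*(-50)) = 3*(-75 + 50) = 3*(-25) = -75)
(23907 + Z(j(6))) - 15323 = (23907 - 75) - 15323 = 23832 - 15323 = 8509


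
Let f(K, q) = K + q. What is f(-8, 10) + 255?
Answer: 257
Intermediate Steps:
f(-8, 10) + 255 = (-8 + 10) + 255 = 2 + 255 = 257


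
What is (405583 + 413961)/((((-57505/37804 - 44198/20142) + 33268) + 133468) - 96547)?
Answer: 312020138697696/26721228168425 ≈ 11.677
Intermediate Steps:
(405583 + 413961)/((((-57505/37804 - 44198/20142) + 33268) + 133468) - 96547) = 819544/((((-57505*1/37804 - 44198*1/20142) + 33268) + 133468) - 96547) = 819544/((((-57505/37804 - 22099/10071) + 33268) + 133468) - 96547) = 819544/(((-1414563451/380724084 + 33268) + 133468) - 96547) = 819544/((12664514263061/380724084 + 133468) - 96547) = 819544/(63478996306373/380724084 - 96547) = 819544/(26721228168425/380724084) = 819544*(380724084/26721228168425) = 312020138697696/26721228168425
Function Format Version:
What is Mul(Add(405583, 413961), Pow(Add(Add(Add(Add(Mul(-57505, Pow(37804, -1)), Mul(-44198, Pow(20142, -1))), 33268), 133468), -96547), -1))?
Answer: Rational(312020138697696, 26721228168425) ≈ 11.677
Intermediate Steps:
Mul(Add(405583, 413961), Pow(Add(Add(Add(Add(Mul(-57505, Pow(37804, -1)), Mul(-44198, Pow(20142, -1))), 33268), 133468), -96547), -1)) = Mul(819544, Pow(Add(Add(Add(Add(Mul(-57505, Rational(1, 37804)), Mul(-44198, Rational(1, 20142))), 33268), 133468), -96547), -1)) = Mul(819544, Pow(Add(Add(Add(Add(Rational(-57505, 37804), Rational(-22099, 10071)), 33268), 133468), -96547), -1)) = Mul(819544, Pow(Add(Add(Add(Rational(-1414563451, 380724084), 33268), 133468), -96547), -1)) = Mul(819544, Pow(Add(Add(Rational(12664514263061, 380724084), 133468), -96547), -1)) = Mul(819544, Pow(Add(Rational(63478996306373, 380724084), -96547), -1)) = Mul(819544, Pow(Rational(26721228168425, 380724084), -1)) = Mul(819544, Rational(380724084, 26721228168425)) = Rational(312020138697696, 26721228168425)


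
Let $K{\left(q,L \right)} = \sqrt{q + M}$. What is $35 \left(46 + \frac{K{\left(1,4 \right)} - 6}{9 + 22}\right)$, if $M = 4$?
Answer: $\frac{49700}{31} + \frac{35 \sqrt{5}}{31} \approx 1605.8$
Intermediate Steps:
$K{\left(q,L \right)} = \sqrt{4 + q}$ ($K{\left(q,L \right)} = \sqrt{q + 4} = \sqrt{4 + q}$)
$35 \left(46 + \frac{K{\left(1,4 \right)} - 6}{9 + 22}\right) = 35 \left(46 + \frac{\sqrt{4 + 1} - 6}{9 + 22}\right) = 35 \left(46 + \frac{\sqrt{5} - 6}{31}\right) = 35 \left(46 + \left(-6 + \sqrt{5}\right) \frac{1}{31}\right) = 35 \left(46 - \left(\frac{6}{31} - \frac{\sqrt{5}}{31}\right)\right) = 35 \left(\frac{1420}{31} + \frac{\sqrt{5}}{31}\right) = \frac{49700}{31} + \frac{35 \sqrt{5}}{31}$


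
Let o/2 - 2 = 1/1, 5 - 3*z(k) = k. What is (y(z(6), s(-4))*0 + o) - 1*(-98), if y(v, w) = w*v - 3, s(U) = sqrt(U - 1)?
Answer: 104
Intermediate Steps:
s(U) = sqrt(-1 + U)
z(k) = 5/3 - k/3
o = 6 (o = 4 + 2/1 = 4 + 2*1 = 4 + 2 = 6)
y(v, w) = -3 + v*w (y(v, w) = v*w - 3 = -3 + v*w)
(y(z(6), s(-4))*0 + o) - 1*(-98) = ((-3 + (5/3 - 1/3*6)*sqrt(-1 - 4))*0 + 6) - 1*(-98) = ((-3 + (5/3 - 2)*sqrt(-5))*0 + 6) + 98 = ((-3 - I*sqrt(5)/3)*0 + 6) + 98 = (0 + 6) + 98 = 6 + 98 = 104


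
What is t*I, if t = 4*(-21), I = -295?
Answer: 24780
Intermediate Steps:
t = -84
t*I = -84*(-295) = 24780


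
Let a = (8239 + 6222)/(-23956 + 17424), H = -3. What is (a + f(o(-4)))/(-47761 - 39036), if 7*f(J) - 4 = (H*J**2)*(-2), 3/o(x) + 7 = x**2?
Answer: 30319/1700874012 ≈ 1.7826e-5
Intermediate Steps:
o(x) = 3/(-7 + x**2)
f(J) = 4/7 + 6*J**2/7 (f(J) = 4/7 + (-3*J**2*(-2))/7 = 4/7 + (6*J**2)/7 = 4/7 + 6*J**2/7)
a = -14461/6532 (a = 14461/(-6532) = 14461*(-1/6532) = -14461/6532 ≈ -2.2139)
(a + f(o(-4)))/(-47761 - 39036) = (-14461/6532 + (4/7 + 6*(3/(-7 + (-4)**2))**2/7))/(-47761 - 39036) = (-14461/6532 + (4/7 + 6*(3/(-7 + 16))**2/7))/(-86797) = (-14461/6532 + (4/7 + 6*(3/9)**2/7))*(-1/86797) = (-14461/6532 + (4/7 + 6*(3*(1/9))**2/7))*(-1/86797) = (-14461/6532 + (4/7 + 6*(1/3)**2/7))*(-1/86797) = (-14461/6532 + (4/7 + (6/7)*(1/9)))*(-1/86797) = (-14461/6532 + (4/7 + 2/21))*(-1/86797) = (-14461/6532 + 2/3)*(-1/86797) = -30319/19596*(-1/86797) = 30319/1700874012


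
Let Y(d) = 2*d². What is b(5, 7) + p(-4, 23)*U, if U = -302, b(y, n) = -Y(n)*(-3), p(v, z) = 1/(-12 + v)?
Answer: 2503/8 ≈ 312.88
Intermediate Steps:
b(y, n) = 6*n² (b(y, n) = -2*n²*(-3) = 6*n²)
b(5, 7) + p(-4, 23)*U = 6*7² - 302/(-12 - 4) = 6*49 - 302/(-16) = 294 - 1/16*(-302) = 294 + 151/8 = 2503/8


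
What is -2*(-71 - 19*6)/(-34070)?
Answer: -37/3407 ≈ -0.010860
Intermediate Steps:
-2*(-71 - 19*6)/(-34070) = -2*(-71 - 114)*(-1/34070) = -2*(-185)*(-1/34070) = 370*(-1/34070) = -37/3407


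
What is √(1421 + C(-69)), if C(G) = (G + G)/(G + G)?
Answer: 3*√158 ≈ 37.709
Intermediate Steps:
C(G) = 1 (C(G) = (2*G)/((2*G)) = (2*G)*(1/(2*G)) = 1)
√(1421 + C(-69)) = √(1421 + 1) = √1422 = 3*√158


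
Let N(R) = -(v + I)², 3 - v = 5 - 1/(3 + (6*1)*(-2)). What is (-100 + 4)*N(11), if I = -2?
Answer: 43808/27 ≈ 1622.5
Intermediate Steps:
v = -19/9 (v = 3 - (5 - 1/(3 + (6*1)*(-2))) = 3 - (5 - 1/(3 + 6*(-2))) = 3 - (5 - 1/(3 - 12)) = 3 - (5 - 1/(-9)) = 3 - (5 - 1*(-⅑)) = 3 - (5 + ⅑) = 3 - 1*46/9 = 3 - 46/9 = -19/9 ≈ -2.1111)
N(R) = -1369/81 (N(R) = -(-19/9 - 2)² = -(-37/9)² = -1*1369/81 = -1369/81)
(-100 + 4)*N(11) = (-100 + 4)*(-1369/81) = -96*(-1369/81) = 43808/27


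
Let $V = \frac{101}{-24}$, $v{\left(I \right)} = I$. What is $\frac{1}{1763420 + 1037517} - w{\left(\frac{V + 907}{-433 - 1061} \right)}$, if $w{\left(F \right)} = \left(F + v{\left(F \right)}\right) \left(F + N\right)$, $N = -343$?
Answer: $- \frac{747691640911497857}{1800516158706816} \approx -415.27$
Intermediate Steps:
$V = - \frac{101}{24}$ ($V = 101 \left(- \frac{1}{24}\right) = - \frac{101}{24} \approx -4.2083$)
$w{\left(F \right)} = 2 F \left(-343 + F\right)$ ($w{\left(F \right)} = \left(F + F\right) \left(F - 343\right) = 2 F \left(-343 + F\right)$)
$\frac{1}{1763420 + 1037517} - w{\left(\frac{V + 907}{-433 - 1061} \right)} = \frac{1}{1763420 + 1037517} - 2 \frac{- \frac{101}{24} + 907}{-433 - 1061} \left(-343 + \frac{- \frac{101}{24} + 907}{-433 - 1061}\right) = \frac{1}{2800937} - 2 \frac{21667}{24 \left(-1494\right)} \left(-343 + \frac{21667}{24 \left(-1494\right)}\right) = \frac{1}{2800937} - 2 \cdot \frac{21667}{24} \left(- \frac{1}{1494}\right) \left(-343 + \frac{21667}{24} \left(- \frac{1}{1494}\right)\right) = \frac{1}{2800937} - 2 \left(- \frac{21667}{35856}\right) \left(-343 - \frac{21667}{35856}\right) = \frac{1}{2800937} - 2 \left(- \frac{21667}{35856}\right) \left(- \frac{12320275}{35856}\right) = \frac{1}{2800937} - \frac{266943398425}{642826368} = - \frac{747691640911497857}{1800516158706816}$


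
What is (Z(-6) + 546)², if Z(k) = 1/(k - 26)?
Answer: 305235841/1024 ≈ 2.9808e+5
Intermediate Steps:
Z(k) = 1/(-26 + k)
(Z(-6) + 546)² = (1/(-26 - 6) + 546)² = (1/(-32) + 546)² = (-1/32 + 546)² = (17471/32)² = 305235841/1024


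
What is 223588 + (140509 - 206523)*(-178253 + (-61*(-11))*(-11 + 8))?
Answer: 11900303312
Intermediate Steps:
223588 + (140509 - 206523)*(-178253 + (-61*(-11))*(-11 + 8)) = 223588 - 66014*(-178253 + 671*(-3)) = 223588 - 66014*(-178253 - 2013) = 223588 - 66014*(-180266) = 223588 + 11900079724 = 11900303312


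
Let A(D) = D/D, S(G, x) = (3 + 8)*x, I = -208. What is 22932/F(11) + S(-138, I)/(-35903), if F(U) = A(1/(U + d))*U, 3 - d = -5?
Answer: 823352764/394933 ≈ 2084.8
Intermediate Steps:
d = 8 (d = 3 - 1*(-5) = 3 + 5 = 8)
S(G, x) = 11*x
A(D) = 1
F(U) = U (F(U) = 1*U = U)
22932/F(11) + S(-138, I)/(-35903) = 22932/11 + (11*(-208))/(-35903) = 22932*(1/11) - 2288*(-1/35903) = 22932/11 + 2288/35903 = 823352764/394933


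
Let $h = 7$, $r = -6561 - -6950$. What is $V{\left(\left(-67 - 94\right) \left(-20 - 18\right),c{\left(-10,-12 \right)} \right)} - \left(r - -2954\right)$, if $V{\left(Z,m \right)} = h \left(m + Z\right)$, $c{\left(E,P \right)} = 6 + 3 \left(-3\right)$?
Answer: $39462$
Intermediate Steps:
$r = 389$ ($r = -6561 + 6950 = 389$)
$c{\left(E,P \right)} = -3$ ($c{\left(E,P \right)} = 6 - 9 = -3$)
$V{\left(Z,m \right)} = 7 Z + 7 m$ ($V{\left(Z,m \right)} = 7 \left(m + Z\right) = 7 \left(Z + m\right) = 7 Z + 7 m$)
$V{\left(\left(-67 - 94\right) \left(-20 - 18\right),c{\left(-10,-12 \right)} \right)} - \left(r - -2954\right) = \left(7 \left(-67 - 94\right) \left(-20 - 18\right) + 7 \left(-3\right)\right) - \left(389 - -2954\right) = \left(7 \left(\left(-161\right) \left(-38\right)\right) - 21\right) - \left(389 + 2954\right) = \left(7 \cdot 6118 - 21\right) - 3343 = \left(42826 - 21\right) - 3343 = 42805 - 3343 = 39462$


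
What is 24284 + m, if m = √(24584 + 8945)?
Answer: 24284 + √33529 ≈ 24467.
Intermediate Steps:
m = √33529 ≈ 183.11
24284 + m = 24284 + √33529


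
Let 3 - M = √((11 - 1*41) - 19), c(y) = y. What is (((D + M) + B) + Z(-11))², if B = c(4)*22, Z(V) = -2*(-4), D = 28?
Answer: 16080 - 1778*I ≈ 16080.0 - 1778.0*I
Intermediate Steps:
Z(V) = 8
B = 88 (B = 4*22 = 88)
M = 3 - 7*I (M = 3 - √((11 - 1*41) - 19) = 3 - √((11 - 41) - 19) = 3 - √(-30 - 19) = 3 - √(-49) = 3 - 7*I ≈ 3.0 - 7.0*I)
(((D + M) + B) + Z(-11))² = (((28 + (3 - 7*I)) + 88) + 8)² = (((31 - 7*I) + 88) + 8)² = ((119 - 7*I) + 8)² = (127 - 7*I)²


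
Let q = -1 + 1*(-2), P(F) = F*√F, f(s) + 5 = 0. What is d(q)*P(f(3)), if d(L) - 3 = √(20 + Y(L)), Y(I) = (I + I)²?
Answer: I*√5*(-15 - 10*√14) ≈ -117.21*I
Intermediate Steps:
Y(I) = 4*I² (Y(I) = (2*I)² = 4*I²)
f(s) = -5 (f(s) = -5 + 0 = -5)
P(F) = F^(3/2)
q = -3 (q = -1 - 2 = -3)
d(L) = 3 + √(20 + 4*L²)
d(q)*P(f(3)) = (3 + 2*√(5 + (-3)²))*(-5)^(3/2) = (3 + 2*√(5 + 9))*(-5*I*√5) = (3 + 2*√14)*(-5*I*√5) = -5*I*√5*(3 + 2*√14)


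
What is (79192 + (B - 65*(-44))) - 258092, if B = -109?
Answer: -176149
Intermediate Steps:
(79192 + (B - 65*(-44))) - 258092 = (79192 + (-109 - 65*(-44))) - 258092 = (79192 + (-109 + 2860)) - 258092 = (79192 + 2751) - 258092 = 81943 - 258092 = -176149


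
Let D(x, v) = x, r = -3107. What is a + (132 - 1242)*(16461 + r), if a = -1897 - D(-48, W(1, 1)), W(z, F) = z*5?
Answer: -14824789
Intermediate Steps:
W(z, F) = 5*z
a = -1849 (a = -1897 - 1*(-48) = -1897 + 48 = -1849)
a + (132 - 1242)*(16461 + r) = -1849 + (132 - 1242)*(16461 - 3107) = -1849 - 1110*13354 = -1849 - 14822940 = -14824789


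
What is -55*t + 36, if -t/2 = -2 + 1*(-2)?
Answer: -404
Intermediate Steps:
t = 8 (t = -2*(-2 + 1*(-2)) = -2*(-2 - 2) = -2*(-4) = 8)
-55*t + 36 = -55*8 + 36 = -440 + 36 = -404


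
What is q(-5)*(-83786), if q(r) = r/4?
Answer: 209465/2 ≈ 1.0473e+5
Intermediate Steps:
q(r) = r/4 (q(r) = r*(1/4) = r/4)
q(-5)*(-83786) = ((1/4)*(-5))*(-83786) = -5/4*(-83786) = 209465/2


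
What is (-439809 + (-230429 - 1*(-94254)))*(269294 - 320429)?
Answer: 29452941840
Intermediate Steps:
(-439809 + (-230429 - 1*(-94254)))*(269294 - 320429) = (-439809 + (-230429 + 94254))*(-51135) = (-439809 - 136175)*(-51135) = -575984*(-51135) = 29452941840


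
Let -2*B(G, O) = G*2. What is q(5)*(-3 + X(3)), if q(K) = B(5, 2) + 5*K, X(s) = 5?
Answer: 40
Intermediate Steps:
B(G, O) = -G (B(G, O) = -G*2/2 = -G)
q(K) = -5 + 5*K (q(K) = -1*5 + 5*K = -5 + 5*K)
q(5)*(-3 + X(3)) = (-5 + 5*5)*(-3 + 5) = (-5 + 25)*2 = 20*2 = 40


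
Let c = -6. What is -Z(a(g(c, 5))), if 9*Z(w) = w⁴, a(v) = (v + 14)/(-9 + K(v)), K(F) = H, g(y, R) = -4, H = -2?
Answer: -10000/131769 ≈ -0.075890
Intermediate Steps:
K(F) = -2
a(v) = -14/11 - v/11 (a(v) = (v + 14)/(-9 - 2) = (14 + v)/(-11) = (14 + v)*(-1/11) = -14/11 - v/11)
Z(w) = w⁴/9
-Z(a(g(c, 5))) = -(-14/11 - 1/11*(-4))⁴/9 = -(-14/11 + 4/11)⁴/9 = -(-10/11)⁴/9 = -10000/(9*14641) = -1*10000/131769 = -10000/131769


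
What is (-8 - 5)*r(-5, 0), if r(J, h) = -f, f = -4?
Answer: -52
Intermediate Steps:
r(J, h) = 4 (r(J, h) = -1*(-4) = 4)
(-8 - 5)*r(-5, 0) = (-8 - 5)*4 = -13*4 = -52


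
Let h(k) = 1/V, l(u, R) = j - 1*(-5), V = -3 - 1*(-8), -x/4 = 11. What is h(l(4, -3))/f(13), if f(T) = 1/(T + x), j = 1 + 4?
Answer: -31/5 ≈ -6.2000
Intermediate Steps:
x = -44 (x = -4*11 = -44)
V = 5 (V = -3 + 8 = 5)
j = 5
l(u, R) = 10 (l(u, R) = 5 - 1*(-5) = 5 + 5 = 10)
f(T) = 1/(-44 + T) (f(T) = 1/(T - 44) = 1/(-44 + T))
h(k) = ⅕ (h(k) = 1/5 = ⅕)
h(l(4, -3))/f(13) = 1/(5*(1/(-44 + 13))) = 1/(5*(1/(-31))) = 1/(5*(-1/31)) = (⅕)*(-31) = -31/5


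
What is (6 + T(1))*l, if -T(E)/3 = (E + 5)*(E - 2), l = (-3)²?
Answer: 216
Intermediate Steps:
l = 9
T(E) = -3*(-2 + E)*(5 + E) (T(E) = -3*(E + 5)*(E - 2) = -3*(5 + E)*(-2 + E) = -3*(-2 + E)*(5 + E))
(6 + T(1))*l = (6 + (30 - 9*1 - 3*1²))*9 = (6 + (30 - 9 - 3*1))*9 = (6 + (30 - 9 - 3))*9 = (6 + 18)*9 = 24*9 = 216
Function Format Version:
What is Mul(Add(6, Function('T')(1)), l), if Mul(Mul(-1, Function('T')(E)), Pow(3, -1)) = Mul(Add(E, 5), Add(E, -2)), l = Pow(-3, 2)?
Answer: 216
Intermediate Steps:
l = 9
Function('T')(E) = Mul(-3, Add(-2, E), Add(5, E)) (Function('T')(E) = Mul(-3, Mul(Add(E, 5), Add(E, -2))) = Mul(-3, Mul(Add(5, E), Add(-2, E))) = Mul(-3, Mul(Add(-2, E), Add(5, E))) = Mul(-3, Add(-2, E), Add(5, E)))
Mul(Add(6, Function('T')(1)), l) = Mul(Add(6, Add(30, Mul(-9, 1), Mul(-3, Pow(1, 2)))), 9) = Mul(Add(6, Add(30, -9, Mul(-3, 1))), 9) = Mul(Add(6, Add(30, -9, -3)), 9) = Mul(Add(6, 18), 9) = Mul(24, 9) = 216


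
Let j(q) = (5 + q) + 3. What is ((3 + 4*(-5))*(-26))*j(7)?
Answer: 6630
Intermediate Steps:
j(q) = 8 + q
((3 + 4*(-5))*(-26))*j(7) = ((3 + 4*(-5))*(-26))*(8 + 7) = ((3 - 20)*(-26))*15 = -17*(-26)*15 = 442*15 = 6630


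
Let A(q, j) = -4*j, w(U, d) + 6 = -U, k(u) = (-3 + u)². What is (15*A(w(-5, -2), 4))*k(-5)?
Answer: -15360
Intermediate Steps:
w(U, d) = -6 - U
(15*A(w(-5, -2), 4))*k(-5) = (15*(-4*4))*(-3 - 5)² = (15*(-16))*(-8)² = -240*64 = -15360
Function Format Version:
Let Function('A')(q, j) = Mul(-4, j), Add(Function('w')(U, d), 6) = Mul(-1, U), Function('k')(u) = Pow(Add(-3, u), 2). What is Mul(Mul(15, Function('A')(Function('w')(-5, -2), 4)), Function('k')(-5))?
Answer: -15360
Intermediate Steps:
Function('w')(U, d) = Add(-6, Mul(-1, U))
Mul(Mul(15, Function('A')(Function('w')(-5, -2), 4)), Function('k')(-5)) = Mul(Mul(15, Mul(-4, 4)), Pow(Add(-3, -5), 2)) = Mul(Mul(15, -16), Pow(-8, 2)) = Mul(-240, 64) = -15360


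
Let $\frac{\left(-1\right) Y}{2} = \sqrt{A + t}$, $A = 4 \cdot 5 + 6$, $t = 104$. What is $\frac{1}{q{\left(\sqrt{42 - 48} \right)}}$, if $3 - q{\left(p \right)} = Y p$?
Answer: $\frac{1}{1043} - \frac{4 i \sqrt{195}}{3129} \approx 0.00095877 - 0.017851 i$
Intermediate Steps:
$A = 26$ ($A = 20 + 6 = 26$)
$Y = - 2 \sqrt{130}$ ($Y = - 2 \sqrt{26 + 104} = - 2 \sqrt{130} \approx -22.803$)
$q{\left(p \right)} = 3 + 2 p \sqrt{130}$ ($q{\left(p \right)} = 3 - - 2 \sqrt{130} p = 3 - - 2 p \sqrt{130} = 3 + 2 p \sqrt{130}$)
$\frac{1}{q{\left(\sqrt{42 - 48} \right)}} = \frac{1}{3 + 2 \sqrt{42 - 48} \sqrt{130}} = \frac{1}{3 + 2 \sqrt{-6} \sqrt{130}} = \frac{1}{3 + 2 i \sqrt{6} \sqrt{130}} = \frac{1}{3 + 4 i \sqrt{195}}$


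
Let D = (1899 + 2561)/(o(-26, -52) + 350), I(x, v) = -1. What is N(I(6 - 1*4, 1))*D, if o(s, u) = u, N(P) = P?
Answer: -2230/149 ≈ -14.966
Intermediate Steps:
D = 2230/149 (D = (1899 + 2561)/(-52 + 350) = 4460/298 = 4460*(1/298) = 2230/149 ≈ 14.966)
N(I(6 - 1*4, 1))*D = -1*2230/149 = -2230/149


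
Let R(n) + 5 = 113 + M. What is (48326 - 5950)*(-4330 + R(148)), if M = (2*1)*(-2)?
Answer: -179080976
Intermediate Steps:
M = -4 (M = 2*(-2) = -4)
R(n) = 104 (R(n) = -5 + (113 - 4) = -5 + 109 = 104)
(48326 - 5950)*(-4330 + R(148)) = (48326 - 5950)*(-4330 + 104) = 42376*(-4226) = -179080976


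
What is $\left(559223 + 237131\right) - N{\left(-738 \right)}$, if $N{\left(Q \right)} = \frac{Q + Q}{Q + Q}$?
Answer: $796353$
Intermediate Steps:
$N{\left(Q \right)} = 1$ ($N{\left(Q \right)} = \frac{2 Q}{2 Q} = 2 Q \frac{1}{2 Q} = 1$)
$\left(559223 + 237131\right) - N{\left(-738 \right)} = \left(559223 + 237131\right) - 1 = 796354 - 1 = 796353$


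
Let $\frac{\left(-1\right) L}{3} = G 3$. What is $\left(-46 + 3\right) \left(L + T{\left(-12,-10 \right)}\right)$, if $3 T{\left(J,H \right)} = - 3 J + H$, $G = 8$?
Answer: $\frac{8170}{3} \approx 2723.3$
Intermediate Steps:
$T{\left(J,H \right)} = - J + \frac{H}{3}$ ($T{\left(J,H \right)} = \frac{- 3 J + H}{3} = \frac{H - 3 J}{3} = - J + \frac{H}{3}$)
$L = -72$ ($L = - 3 \cdot 8 \cdot 3 = \left(-3\right) 24 = -72$)
$\left(-46 + 3\right) \left(L + T{\left(-12,-10 \right)}\right) = \left(-46 + 3\right) \left(-72 + \left(\left(-1\right) \left(-12\right) + \frac{1}{3} \left(-10\right)\right)\right) = - 43 \left(-72 + \left(12 - \frac{10}{3}\right)\right) = - 43 \left(-72 + \frac{26}{3}\right) = \left(-43\right) \left(- \frac{190}{3}\right) = \frac{8170}{3}$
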